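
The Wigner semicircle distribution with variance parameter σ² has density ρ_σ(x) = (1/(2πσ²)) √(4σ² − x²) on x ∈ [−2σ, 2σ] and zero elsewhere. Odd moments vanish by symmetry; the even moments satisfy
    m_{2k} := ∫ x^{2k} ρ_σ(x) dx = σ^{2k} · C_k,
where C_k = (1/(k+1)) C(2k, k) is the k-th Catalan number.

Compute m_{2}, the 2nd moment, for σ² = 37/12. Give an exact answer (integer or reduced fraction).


By the scaled semicircle moment identity, m_{2k} = σ^{2k} · C_k with k = 1.
C_1 = (1/(k+1)) · C(2k, k) = (1/2) · C(2, 1) = (1/2) · 2 = 1.
σ^{2k} = (σ²)^k = (37/12)^1 = 37/12.

Therefore m_{2} = σ^{2} · C_1 = (37/12) · 1 = 37/12.


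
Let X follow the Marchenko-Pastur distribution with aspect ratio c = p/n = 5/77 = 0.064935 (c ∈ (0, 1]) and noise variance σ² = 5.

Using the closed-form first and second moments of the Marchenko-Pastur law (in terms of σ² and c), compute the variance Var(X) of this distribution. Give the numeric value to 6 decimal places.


Recall the MP moments m_1 = E[X] = σ² and m_2 = E[X²] = σ⁴ (1 + c).
m_1 = E[X] = σ² = 5, so m_1² = 25.
m_2 = E[X²] = σ⁴ (1 + c) = 25 · (1 + 0.064935) = 25 · 1.064935 = 26.623377.
(Note m_2 − m_1² simplifies to c · σ⁴ = 0.064935 · 25.)

Var(X) = m_2 − m_1² = 26.623377 − 25 = 1.623377.


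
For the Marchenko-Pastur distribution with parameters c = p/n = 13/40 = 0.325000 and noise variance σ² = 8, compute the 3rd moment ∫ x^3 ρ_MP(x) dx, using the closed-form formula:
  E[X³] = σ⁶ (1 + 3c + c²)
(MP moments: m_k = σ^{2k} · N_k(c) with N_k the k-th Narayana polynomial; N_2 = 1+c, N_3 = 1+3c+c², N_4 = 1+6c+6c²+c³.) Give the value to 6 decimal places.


E[X³] = σ⁶ (1 + 3c + c²) (third MP moment). With σ² = 8 (so σ⁶ = 512) and c = 13/40 = 0.325000: E[X³] = 512 · (1 + 3·0.325000 + (0.325000)²) = 512 · 2.080625.

So E[X^3] = 1065.280000.


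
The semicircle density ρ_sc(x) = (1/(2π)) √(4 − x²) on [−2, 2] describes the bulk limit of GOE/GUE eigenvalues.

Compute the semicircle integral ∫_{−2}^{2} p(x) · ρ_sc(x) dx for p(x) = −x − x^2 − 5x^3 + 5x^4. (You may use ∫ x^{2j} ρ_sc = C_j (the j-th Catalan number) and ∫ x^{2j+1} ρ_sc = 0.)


Write p(x) = Σ a_i x^i, split into monomials and integrate each against ρ_sc separately.
Using ∫ x^{2j} ρ_sc = C_j = (1/(j+1)) C(2j, j) (Catalan numbers) and ∫ x^{2j+1} ρ_sc = 0 (odd monomials vanish by symmetry):
  i = 1 (odd): ∫ x^1 ρ_sc = 0 (vanishes)
  i = 2 (even): a_2 · C_{1} = -1 · 1 = -1
  i = 3 (odd): ∫ x^3 ρ_sc = 0 (vanishes)
  i = 4 (even): a_4 · C_{2} = 5 · 2 = 10

Summing the contributions: ∫_{−2}^{2} p(x) ρ_sc(x) dx = (-1) + 10 = 9.


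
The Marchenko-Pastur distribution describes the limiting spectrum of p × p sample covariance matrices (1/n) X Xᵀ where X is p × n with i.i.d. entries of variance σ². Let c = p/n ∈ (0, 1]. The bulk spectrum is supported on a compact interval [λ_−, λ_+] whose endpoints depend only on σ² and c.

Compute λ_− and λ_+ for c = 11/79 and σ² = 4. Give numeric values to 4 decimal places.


c = 11/79 = 0.139241; √c = 0.373149.
λ_− = σ² (1 − √c)² = 4 · (1 − 0.373149)² = 4 · (0.626851)² = 1.571766.
λ_+ = σ² (1 + √c)² = 4 · (1 + 0.373149)² = 4 · (1.373149)² = 7.542158.

Rounded to 4 decimal places: λ_− ≈ 1.5718, λ_+ ≈ 7.5422.


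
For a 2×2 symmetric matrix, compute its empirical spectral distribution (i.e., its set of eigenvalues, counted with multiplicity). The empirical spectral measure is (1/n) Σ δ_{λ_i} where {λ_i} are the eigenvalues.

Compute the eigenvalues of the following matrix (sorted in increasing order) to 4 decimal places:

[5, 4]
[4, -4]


Since M is real symmetric, both eigenvalues are real; they are the roots of det(λI − M) = λ² − (tr M) λ + det M.
tr M = 5 + (-4) = 1.
det M = 5·(-4) − 4² = -20 − 16 = -36.
Characteristic polynomial: λ² − λ − 36 = 0.
Discriminant Δ = (tr M)² − 4·det M = 1 − (-144) = 145; √Δ = 12.041595.
λ = (tr M ± √Δ)/2 = (1 ± 12.041595)/2, giving (tr M − √Δ)/2 = -5.5208 and (tr M + √Δ)/2 = 6.5208.

Eigenvalues sorted in increasing order: [-5.5208, 6.5208].


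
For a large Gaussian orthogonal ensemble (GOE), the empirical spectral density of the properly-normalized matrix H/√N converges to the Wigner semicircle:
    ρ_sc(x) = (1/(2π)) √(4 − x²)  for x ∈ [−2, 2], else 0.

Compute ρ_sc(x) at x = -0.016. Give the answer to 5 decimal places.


ρ_sc(x) = (1/(2π)) √(4 − x²). With x = -0.016:
  4 − x² = 4 − (-0.016)² = 4 − 0.000256 = 3.999744.
  √(4 − x²) = 1.999936.
  1/(2π) = 0.159155.
  ρ_sc(-0.016) = 0.159155 · 1.999936 = 0.318300.

Rounded to 5 decimal places: ρ_sc(-0.016) ≈ 0.31830.


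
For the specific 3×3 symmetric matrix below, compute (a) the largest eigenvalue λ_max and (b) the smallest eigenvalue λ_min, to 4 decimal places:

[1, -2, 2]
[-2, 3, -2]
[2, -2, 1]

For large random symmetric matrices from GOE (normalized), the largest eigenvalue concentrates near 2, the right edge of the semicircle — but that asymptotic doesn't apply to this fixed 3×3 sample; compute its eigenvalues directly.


Since M is real symmetric, all three eigenvalues are real; they are the roots of det(λI − M) = λ³ − (tr M) λ² + s λ − det M, where s is the sum of the principal 2×2 minors.
tr M = 1 + 3 + 1 = 5.
s = (1·3 − (-2)²) + (1·1 − 2²) + (3·1 − (-2)²) = -1 + (-3) + (-1) = -5.
det M (expand along row 1) = 1·(-1) − (-2)·2 + 2·(-2) = -1.
Characteristic polynomial: λ³ − 5λ² − 5λ + 1 = 0.
Substitute λ = y + (tr M)/3 = y + 1.666667 to remove the quadratic term: y³ + p·y + q = 0 with p = s − (tr M)²/3 = -13.333333 and q = −2(tr M)³/27 + (tr M)·s/3 − det M = -16.592593.
Three real roots ⇒ use the trigonometric (Viète) form: r = 2√(−p/3) = 4.216370, φ = arccos(3q/(p·r)) = arccos(0.885438) = 0.483361 rad.
y_k = r·cos(φ/3 − 2πk/3) for k = 0, 1, 2 gives y = 4.161760, -1.495094, -2.666667.
λ_k = y_k + 1.666667 gives λ = 5.8284, 0.1716, -1.0000 (check: the sum is 5.0000 = tr M).

Hence λ_max = 5.8284 and λ_min = -1.0000.


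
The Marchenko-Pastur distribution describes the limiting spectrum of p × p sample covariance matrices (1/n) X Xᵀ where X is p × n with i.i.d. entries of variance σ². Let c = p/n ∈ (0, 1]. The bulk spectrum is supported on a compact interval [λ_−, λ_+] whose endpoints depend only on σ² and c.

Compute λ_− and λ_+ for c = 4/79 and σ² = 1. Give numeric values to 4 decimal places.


c = 4/79 = 0.050633; √c = 0.225018.
λ_− = σ² (1 − √c)² = 1 · (1 − 0.225018)² = 1 · (0.774982)² = 0.600598.
λ_+ = σ² (1 + √c)² = 1 · (1 + 0.225018)² = 1 · (1.225018)² = 1.500668.

Rounded to 4 decimal places: λ_− ≈ 0.6006, λ_+ ≈ 1.5007.


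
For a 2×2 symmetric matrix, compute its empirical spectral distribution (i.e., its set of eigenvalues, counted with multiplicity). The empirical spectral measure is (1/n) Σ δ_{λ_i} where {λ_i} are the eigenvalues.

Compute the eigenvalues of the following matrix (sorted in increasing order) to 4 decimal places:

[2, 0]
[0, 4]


Since M is real symmetric, both eigenvalues are real; they are the roots of det(λI − M) = λ² − (tr M) λ + det M.
tr M = 2 + 4 = 6.
det M = 2·4 − 0² = 8 − 0 = 8.
Characteristic polynomial: λ² − 6λ + 8 = 0.
Discriminant Δ = (tr M)² − 4·det M = 36 − 32 = 4; √Δ = 2.000000.
λ = (tr M ± √Δ)/2 = (6 ± 2.000000)/2, giving (tr M − √Δ)/2 = 2.0000 and (tr M + √Δ)/2 = 4.0000.

Eigenvalues sorted in increasing order: [2.0000, 4.0000].


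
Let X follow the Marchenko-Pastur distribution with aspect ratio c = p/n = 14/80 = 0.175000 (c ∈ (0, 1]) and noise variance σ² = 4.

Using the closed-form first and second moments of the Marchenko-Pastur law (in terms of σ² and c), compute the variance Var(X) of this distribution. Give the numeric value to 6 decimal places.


Recall the MP moments m_1 = E[X] = σ² and m_2 = E[X²] = σ⁴ (1 + c).
m_1 = E[X] = σ² = 4, so m_1² = 16.
m_2 = E[X²] = σ⁴ (1 + c) = 16 · (1 + 0.175000) = 16 · 1.175000 = 18.800000.
(Note m_2 − m_1² simplifies to c · σ⁴ = 0.175000 · 16.)

Var(X) = m_2 − m_1² = 18.800000 − 16 = 2.800000.


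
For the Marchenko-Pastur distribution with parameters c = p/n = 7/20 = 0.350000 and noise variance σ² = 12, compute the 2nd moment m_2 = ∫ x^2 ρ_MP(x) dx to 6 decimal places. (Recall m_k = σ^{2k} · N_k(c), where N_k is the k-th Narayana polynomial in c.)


E[X²] = σ⁴ (1 + c) (second MP moment). With σ² = 12 (so σ⁴ = 144) and c = 7/20 = 0.350000: E[X²] = 144 · (1 + 0.350000) = 144 · 1.350000.

So E[X^2] = 194.400000.


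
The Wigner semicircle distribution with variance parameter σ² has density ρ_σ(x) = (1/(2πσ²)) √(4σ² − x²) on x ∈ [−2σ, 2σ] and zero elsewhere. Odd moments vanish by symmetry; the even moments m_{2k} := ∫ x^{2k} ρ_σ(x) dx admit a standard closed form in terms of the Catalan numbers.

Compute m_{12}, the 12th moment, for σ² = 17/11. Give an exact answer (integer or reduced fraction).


By the scaled semicircle moment identity, m_{2k} = σ^{2k} · C_k with k = 6.
C_6 = (1/(k+1)) · C(2k, k) = (1/7) · C(12, 6) = (1/7) · 924 = 132.
σ^{2k} = (σ²)^k = (17/11)^6 = 24137569/1771561.

Therefore m_{12} = σ^{12} · C_6 = (24137569/1771561) · 132 = 289650828/161051.


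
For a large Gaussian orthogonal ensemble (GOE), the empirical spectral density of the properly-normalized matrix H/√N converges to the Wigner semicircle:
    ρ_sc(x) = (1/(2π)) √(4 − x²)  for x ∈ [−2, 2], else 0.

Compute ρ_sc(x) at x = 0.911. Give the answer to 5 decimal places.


ρ_sc(x) = (1/(2π)) √(4 − x²). With x = 0.911:
  4 − x² = 4 − (0.911)² = 4 − 0.829921 = 3.170079.
  √(4 − x²) = 1.780472.
  1/(2π) = 0.159155.
  ρ_sc(0.911) = 0.159155 · 1.780472 = 0.283371.

Rounded to 5 decimal places: ρ_sc(0.911) ≈ 0.28337.


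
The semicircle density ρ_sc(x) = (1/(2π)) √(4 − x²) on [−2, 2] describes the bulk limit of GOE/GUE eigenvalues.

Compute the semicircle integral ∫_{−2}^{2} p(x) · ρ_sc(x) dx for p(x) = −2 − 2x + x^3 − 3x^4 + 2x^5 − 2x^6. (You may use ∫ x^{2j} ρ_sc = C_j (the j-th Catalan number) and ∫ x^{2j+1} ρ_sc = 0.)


Write p(x) = Σ a_i x^i, split into monomials and integrate each against ρ_sc separately.
Using ∫ x^{2j} ρ_sc = C_j = (1/(j+1)) C(2j, j) (Catalan numbers) and ∫ x^{2j+1} ρ_sc = 0 (odd monomials vanish by symmetry):
  i = 0 (even): a_0 · C_{0} = -2 · 1 = -2
  i = 1 (odd): ∫ x^1 ρ_sc = 0 (vanishes)
  i = 3 (odd): ∫ x^3 ρ_sc = 0 (vanishes)
  i = 4 (even): a_4 · C_{2} = -3 · 2 = -6
  i = 5 (odd): ∫ x^5 ρ_sc = 0 (vanishes)
  i = 6 (even): a_6 · C_{3} = -2 · 5 = -10

Summing the contributions: ∫_{−2}^{2} p(x) ρ_sc(x) dx = (-2) + (-6) + (-10) = -18.


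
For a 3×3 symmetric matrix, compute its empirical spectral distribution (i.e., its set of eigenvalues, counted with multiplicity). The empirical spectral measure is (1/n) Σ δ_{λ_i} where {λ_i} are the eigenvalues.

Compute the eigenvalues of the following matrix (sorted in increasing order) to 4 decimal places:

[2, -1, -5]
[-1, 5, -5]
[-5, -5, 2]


Since M is real symmetric, all three eigenvalues are real; they are the roots of det(λI − M) = λ³ − (tr M) λ² + s λ − det M, where s is the sum of the principal 2×2 minors.
tr M = 2 + 5 + 2 = 9.
s = (2·5 − (-1)²) + (2·2 − (-5)²) + (5·2 − (-5)²) = 9 + (-21) + (-15) = -27.
det M (expand along row 1) = 2·(-15) − (-1)·(-27) + (-5)·30 = -207.
Characteristic polynomial: λ³ − 9λ² − 27λ + 207 = 0.
Substitute λ = y + (tr M)/3 = y + 3.000000 to remove the quadratic term: y³ + p·y + q = 0 with p = s − (tr M)²/3 = -54.000000 and q = −2(tr M)³/27 + (tr M)·s/3 − det M = 72.000000.
Three real roots ⇒ use the trigonometric (Viète) form: r = 2√(−p/3) = 8.485281, φ = arccos(3q/(p·r)) = arccos(-0.471405) = 2.061679 rad.
y_k = r·cos(φ/3 − 2πk/3) for k = 0, 1, 2 gives y = 6.559195, 1.382239, -7.941434.
λ_k = y_k + 3.000000 gives λ = 9.5592, 4.3822, -4.9414 (check: the sum is 9.0000 = tr M).

Eigenvalues sorted in increasing order: [-4.9414, 4.3822, 9.5592].


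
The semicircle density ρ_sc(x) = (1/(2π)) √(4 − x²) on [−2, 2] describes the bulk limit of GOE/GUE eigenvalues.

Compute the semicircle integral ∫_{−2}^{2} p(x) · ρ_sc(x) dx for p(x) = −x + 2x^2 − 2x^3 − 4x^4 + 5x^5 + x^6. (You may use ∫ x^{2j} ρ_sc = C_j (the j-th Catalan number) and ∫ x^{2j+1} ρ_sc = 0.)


Write p(x) = Σ a_i x^i, split into monomials and integrate each against ρ_sc separately.
Using ∫ x^{2j} ρ_sc = C_j = (1/(j+1)) C(2j, j) (Catalan numbers) and ∫ x^{2j+1} ρ_sc = 0 (odd monomials vanish by symmetry):
  i = 1 (odd): ∫ x^1 ρ_sc = 0 (vanishes)
  i = 2 (even): a_2 · C_{1} = 2 · 1 = 2
  i = 3 (odd): ∫ x^3 ρ_sc = 0 (vanishes)
  i = 4 (even): a_4 · C_{2} = -4 · 2 = -8
  i = 5 (odd): ∫ x^5 ρ_sc = 0 (vanishes)
  i = 6 (even): a_6 · C_{3} = 1 · 5 = 5

Summing the contributions: ∫_{−2}^{2} p(x) ρ_sc(x) dx = 2 + (-8) + 5 = -1.


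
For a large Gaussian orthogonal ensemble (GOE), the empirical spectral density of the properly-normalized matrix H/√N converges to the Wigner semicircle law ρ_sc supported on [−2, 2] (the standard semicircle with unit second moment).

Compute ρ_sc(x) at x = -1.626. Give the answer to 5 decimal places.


ρ_sc(x) = (1/(2π)) √(4 − x²). With x = -1.626:
  4 − x² = 4 − (-1.626)² = 4 − 2.643876 = 1.356124.
  √(4 − x²) = 1.164527.
  1/(2π) = 0.159155.
  ρ_sc(-1.626) = 0.159155 · 1.164527 = 0.185340.

Rounded to 5 decimal places: ρ_sc(-1.626) ≈ 0.18534.


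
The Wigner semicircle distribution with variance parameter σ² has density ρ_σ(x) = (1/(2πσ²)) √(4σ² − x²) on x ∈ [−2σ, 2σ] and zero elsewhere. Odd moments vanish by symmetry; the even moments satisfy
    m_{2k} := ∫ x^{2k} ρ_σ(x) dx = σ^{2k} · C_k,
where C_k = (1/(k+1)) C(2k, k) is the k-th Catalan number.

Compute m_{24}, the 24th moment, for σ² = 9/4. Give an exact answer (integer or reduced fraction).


By the scaled semicircle moment identity, m_{2k} = σ^{2k} · C_k with k = 12.
C_12 = (1/(k+1)) · C(2k, k) = (1/13) · C(24, 12) = (1/13) · 2704156 = 208012.
σ^{2k} = (σ²)^k = (9/4)^12 = 282429536481/16777216.

Therefore m_{24} = σ^{24} · C_12 = (282429536481/16777216) · 208012 = 14687183185621443/4194304.


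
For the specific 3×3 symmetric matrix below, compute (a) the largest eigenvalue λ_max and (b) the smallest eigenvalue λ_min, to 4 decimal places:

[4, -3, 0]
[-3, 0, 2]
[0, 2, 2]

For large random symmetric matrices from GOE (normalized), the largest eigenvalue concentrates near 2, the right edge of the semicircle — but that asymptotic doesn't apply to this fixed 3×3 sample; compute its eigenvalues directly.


Since M is real symmetric, all three eigenvalues are real; they are the roots of det(λI − M) = λ³ − (tr M) λ² + s λ − det M, where s is the sum of the principal 2×2 minors.
tr M = 4 + 0 + 2 = 6.
s = (4·0 − (-3)²) + (4·2 − 0²) + (0·2 − 2²) = -9 + 8 + (-4) = -5.
det M (expand along row 1) = 4·(-4) − (-3)·(-6) + 0·(-6) = -34.
Characteristic polynomial: λ³ − 6λ² − 5λ + 34 = 0.
Substitute λ = y + (tr M)/3 = y + 2.000000 to remove the quadratic term: y³ + p·y + q = 0 with p = s − (tr M)²/3 = -17.000000 and q = −2(tr M)³/27 + (tr M)·s/3 − det M = 8.000000.
Three real roots ⇒ use the trigonometric (Viète) form: r = 2√(−p/3) = 4.760952, φ = arccos(3q/(p·r)) = arccos(-0.296530) = 1.871853 rad.
y_k = r·cos(φ/3 − 2πk/3) for k = 0, 1, 2 gives y = 3.863876, 0.476971, -4.340848.
λ_k = y_k + 2.000000 gives λ = 5.8639, 2.4770, -2.3408 (check: the sum is 6.0000 = tr M).

Hence λ_max = 5.8639 and λ_min = -2.3408.


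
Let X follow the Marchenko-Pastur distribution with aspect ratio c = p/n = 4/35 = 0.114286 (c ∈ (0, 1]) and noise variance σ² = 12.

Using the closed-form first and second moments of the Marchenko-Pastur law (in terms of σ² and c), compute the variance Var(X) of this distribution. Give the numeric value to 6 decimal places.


Recall the MP moments m_1 = E[X] = σ² and m_2 = E[X²] = σ⁴ (1 + c).
m_1 = E[X] = σ² = 12, so m_1² = 144.
m_2 = E[X²] = σ⁴ (1 + c) = 144 · (1 + 0.114286) = 144 · 1.114286 = 160.457143.
(Note m_2 − m_1² simplifies to c · σ⁴ = 0.114286 · 144.)

Var(X) = m_2 − m_1² = 160.457143 − 144 = 16.457143.


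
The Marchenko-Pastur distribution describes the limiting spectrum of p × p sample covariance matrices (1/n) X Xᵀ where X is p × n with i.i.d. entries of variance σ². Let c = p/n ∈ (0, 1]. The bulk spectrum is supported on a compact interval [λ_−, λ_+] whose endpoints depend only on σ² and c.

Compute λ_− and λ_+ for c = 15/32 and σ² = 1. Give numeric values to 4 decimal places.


c = 15/32 = 0.468750; √c = 0.684653.
λ_− = σ² (1 − √c)² = 1 · (1 − 0.684653)² = 1 · (0.315347)² = 0.099444.
λ_+ = σ² (1 + √c)² = 1 · (1 + 0.684653)² = 1 · (1.684653)² = 2.838056.

Rounded to 4 decimal places: λ_− ≈ 0.0994, λ_+ ≈ 2.8381.


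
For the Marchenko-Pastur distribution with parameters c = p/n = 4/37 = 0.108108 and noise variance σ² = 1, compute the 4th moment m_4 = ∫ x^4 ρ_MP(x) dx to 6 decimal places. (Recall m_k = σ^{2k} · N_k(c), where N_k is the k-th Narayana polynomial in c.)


E[X⁴] = σ⁸ (1 + 6c + 6c² + c³) (fourth MP moment). With σ² = 1 (so σ⁸ = 1) and c = 4/37 = 0.108108: E[X⁴] = 1 · (1 + 6·0.108108 + 6·(0.108108)² + (0.108108)³) = 1 · 1.720036.

So E[X^4] = 1.720036.


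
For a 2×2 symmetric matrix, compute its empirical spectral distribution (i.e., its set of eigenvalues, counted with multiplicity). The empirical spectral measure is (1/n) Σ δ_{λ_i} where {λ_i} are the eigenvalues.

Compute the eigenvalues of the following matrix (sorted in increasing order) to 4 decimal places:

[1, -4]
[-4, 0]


Since M is real symmetric, both eigenvalues are real; they are the roots of det(λI − M) = λ² − (tr M) λ + det M.
tr M = 1 + 0 = 1.
det M = 1·0 − (-4)² = 0 − 16 = -16.
Characteristic polynomial: λ² − λ − 16 = 0.
Discriminant Δ = (tr M)² − 4·det M = 1 − (-64) = 65; √Δ = 8.062258.
λ = (tr M ± √Δ)/2 = (1 ± 8.062258)/2, giving (tr M − √Δ)/2 = -3.5311 and (tr M + √Δ)/2 = 4.5311.

Eigenvalues sorted in increasing order: [-3.5311, 4.5311].


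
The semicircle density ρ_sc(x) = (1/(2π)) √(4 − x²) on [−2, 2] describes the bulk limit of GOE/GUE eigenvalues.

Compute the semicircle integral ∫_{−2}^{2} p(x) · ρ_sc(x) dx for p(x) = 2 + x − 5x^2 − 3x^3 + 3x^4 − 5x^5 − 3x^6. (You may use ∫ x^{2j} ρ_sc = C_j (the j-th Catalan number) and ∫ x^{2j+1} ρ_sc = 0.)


Write p(x) = Σ a_i x^i, split into monomials and integrate each against ρ_sc separately.
Using ∫ x^{2j} ρ_sc = C_j = (1/(j+1)) C(2j, j) (Catalan numbers) and ∫ x^{2j+1} ρ_sc = 0 (odd monomials vanish by symmetry):
  i = 0 (even): a_0 · C_{0} = 2 · 1 = 2
  i = 1 (odd): ∫ x^1 ρ_sc = 0 (vanishes)
  i = 2 (even): a_2 · C_{1} = -5 · 1 = -5
  i = 3 (odd): ∫ x^3 ρ_sc = 0 (vanishes)
  i = 4 (even): a_4 · C_{2} = 3 · 2 = 6
  i = 5 (odd): ∫ x^5 ρ_sc = 0 (vanishes)
  i = 6 (even): a_6 · C_{3} = -3 · 5 = -15

Summing the contributions: ∫_{−2}^{2} p(x) ρ_sc(x) dx = 2 + (-5) + 6 + (-15) = -12.


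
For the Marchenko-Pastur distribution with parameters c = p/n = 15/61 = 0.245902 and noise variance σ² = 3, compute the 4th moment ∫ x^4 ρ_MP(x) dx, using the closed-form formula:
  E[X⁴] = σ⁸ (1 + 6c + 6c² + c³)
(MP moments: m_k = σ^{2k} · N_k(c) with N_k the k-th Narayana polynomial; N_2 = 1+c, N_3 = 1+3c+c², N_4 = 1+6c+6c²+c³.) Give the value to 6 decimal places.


E[X⁴] = σ⁸ (1 + 6c + 6c² + c³) (fourth MP moment). With σ² = 3 (so σ⁸ = 81) and c = 15/61 = 0.245902: E[X⁴] = 81 · (1 + 6·0.245902 + 6·(0.245902)² + (0.245902)³) = 81 · 2.853085.

So E[X^4] = 231.099854.


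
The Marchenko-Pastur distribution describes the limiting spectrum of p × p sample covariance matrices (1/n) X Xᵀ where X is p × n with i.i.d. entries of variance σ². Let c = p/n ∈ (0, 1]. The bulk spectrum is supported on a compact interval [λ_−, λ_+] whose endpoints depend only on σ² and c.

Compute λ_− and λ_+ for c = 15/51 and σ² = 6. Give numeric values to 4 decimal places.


c = 15/51 = 0.294118; √c = 0.542326.
λ_− = σ² (1 − √c)² = 6 · (1 − 0.542326)² = 6 · (0.457674)² = 1.256792.
λ_+ = σ² (1 + √c)² = 6 · (1 + 0.542326)² = 6 · (1.542326)² = 14.272620.

Rounded to 4 decimal places: λ_− ≈ 1.2568, λ_+ ≈ 14.2726.


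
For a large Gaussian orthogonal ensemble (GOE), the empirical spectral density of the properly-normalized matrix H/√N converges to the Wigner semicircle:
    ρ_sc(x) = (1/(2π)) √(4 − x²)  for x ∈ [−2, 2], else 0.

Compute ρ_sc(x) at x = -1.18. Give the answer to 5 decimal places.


ρ_sc(x) = (1/(2π)) √(4 − x²). With x = -1.18:
  4 − x² = 4 − (-1.18)² = 4 − 1.392400 = 2.607600.
  √(4 − x²) = 1.614806.
  1/(2π) = 0.159155.
  ρ_sc(-1.18) = 0.159155 · 1.614806 = 0.257004.

Rounded to 5 decimal places: ρ_sc(-1.18) ≈ 0.25700.


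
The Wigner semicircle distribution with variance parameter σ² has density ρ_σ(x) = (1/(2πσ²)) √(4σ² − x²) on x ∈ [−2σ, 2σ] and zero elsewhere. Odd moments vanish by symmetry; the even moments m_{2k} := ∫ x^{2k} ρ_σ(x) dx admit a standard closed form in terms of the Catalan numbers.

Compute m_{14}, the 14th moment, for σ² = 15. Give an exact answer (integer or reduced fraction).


By the scaled semicircle moment identity, m_{2k} = σ^{2k} · C_k with k = 7.
C_7 = (1/(k+1)) · C(2k, k) = (1/8) · C(14, 7) = (1/8) · 3432 = 429.
σ^{2k} = (σ²)^k = (15)^7 = 170859375.

Therefore m_{14} = σ^{14} · C_7 = 170859375 · 429 = 73298671875.


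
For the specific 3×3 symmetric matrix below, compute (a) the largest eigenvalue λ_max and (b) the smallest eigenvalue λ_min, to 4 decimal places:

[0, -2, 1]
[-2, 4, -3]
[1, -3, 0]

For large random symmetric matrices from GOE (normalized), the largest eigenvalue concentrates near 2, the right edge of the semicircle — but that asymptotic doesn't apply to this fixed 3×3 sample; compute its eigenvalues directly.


Since M is real symmetric, all three eigenvalues are real; they are the roots of det(λI − M) = λ³ − (tr M) λ² + s λ − det M, where s is the sum of the principal 2×2 minors.
tr M = 0 + 4 + 0 = 4.
s = (0·4 − (-2)²) + (0·0 − 1²) + (4·0 − (-3)²) = -4 + (-1) + (-9) = -14.
det M (expand along row 1) = 0·(-9) − (-2)·3 + 1·2 = 8.
Characteristic polynomial: λ³ − 4λ² − 14λ − 8 = 0.
Substitute λ = y + (tr M)/3 = y + 1.333333 to remove the quadratic term: y³ + p·y + q = 0 with p = s − (tr M)²/3 = -19.333333 and q = −2(tr M)³/27 + (tr M)·s/3 − det M = -31.407407.
Three real roots ⇒ use the trigonometric (Viète) form: r = 2√(−p/3) = 5.077182, φ = arccos(3q/(p·r)) = arccos(0.959895) = 0.284168 rad.
y_k = r·cos(φ/3 − 2πk/3) for k = 0, 1, 2 gives y = 5.054422, -2.111341, -2.943081.
λ_k = y_k + 1.333333 gives λ = 6.3878, -0.7780, -1.6097 (check: the sum is 4.0000 = tr M).

Hence λ_max = 6.3878 and λ_min = -1.6097.


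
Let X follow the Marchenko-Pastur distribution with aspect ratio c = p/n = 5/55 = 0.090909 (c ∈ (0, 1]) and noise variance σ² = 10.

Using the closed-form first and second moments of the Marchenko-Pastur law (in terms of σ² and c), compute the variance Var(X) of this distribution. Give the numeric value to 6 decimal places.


Recall the MP moments m_1 = E[X] = σ² and m_2 = E[X²] = σ⁴ (1 + c).
m_1 = E[X] = σ² = 10, so m_1² = 100.
m_2 = E[X²] = σ⁴ (1 + c) = 100 · (1 + 0.090909) = 100 · 1.090909 = 109.090909.
(Note m_2 − m_1² simplifies to c · σ⁴ = 0.090909 · 100.)

Var(X) = m_2 − m_1² = 109.090909 − 100 = 9.090909.


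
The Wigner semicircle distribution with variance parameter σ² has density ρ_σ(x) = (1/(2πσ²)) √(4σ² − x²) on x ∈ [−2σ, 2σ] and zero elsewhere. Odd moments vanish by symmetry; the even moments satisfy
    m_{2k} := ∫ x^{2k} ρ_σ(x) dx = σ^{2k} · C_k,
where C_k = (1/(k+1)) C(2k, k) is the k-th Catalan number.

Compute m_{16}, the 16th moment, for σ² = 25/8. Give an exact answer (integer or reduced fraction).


By the scaled semicircle moment identity, m_{2k} = σ^{2k} · C_k with k = 8.
C_8 = (1/(k+1)) · C(2k, k) = (1/9) · C(16, 8) = (1/9) · 12870 = 1430.
σ^{2k} = (σ²)^k = (25/8)^8 = 152587890625/16777216.

Therefore m_{16} = σ^{16} · C_8 = (152587890625/16777216) · 1430 = 109100341796875/8388608.


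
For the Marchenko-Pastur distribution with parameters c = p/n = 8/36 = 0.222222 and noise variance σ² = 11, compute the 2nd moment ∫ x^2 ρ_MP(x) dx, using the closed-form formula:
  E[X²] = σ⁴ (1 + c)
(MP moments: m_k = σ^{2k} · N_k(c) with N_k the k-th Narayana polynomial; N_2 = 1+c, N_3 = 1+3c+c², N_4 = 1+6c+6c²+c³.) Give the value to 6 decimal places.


E[X²] = σ⁴ (1 + c) (second MP moment). With σ² = 11 (so σ⁴ = 121) and c = 8/36 = 0.222222: E[X²] = 121 · (1 + 0.222222) = 121 · 1.222222.

So E[X^2] = 147.888889.


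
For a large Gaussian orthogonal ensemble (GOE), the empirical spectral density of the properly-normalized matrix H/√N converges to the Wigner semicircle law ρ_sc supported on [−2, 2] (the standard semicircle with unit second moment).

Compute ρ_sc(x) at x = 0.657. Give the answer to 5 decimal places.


ρ_sc(x) = (1/(2π)) √(4 − x²). With x = 0.657:
  4 − x² = 4 − (0.657)² = 4 − 0.431649 = 3.568351.
  √(4 − x²) = 1.889008.
  1/(2π) = 0.159155.
  ρ_sc(0.657) = 0.159155 · 1.889008 = 0.300645.

Rounded to 5 decimal places: ρ_sc(0.657) ≈ 0.30064.


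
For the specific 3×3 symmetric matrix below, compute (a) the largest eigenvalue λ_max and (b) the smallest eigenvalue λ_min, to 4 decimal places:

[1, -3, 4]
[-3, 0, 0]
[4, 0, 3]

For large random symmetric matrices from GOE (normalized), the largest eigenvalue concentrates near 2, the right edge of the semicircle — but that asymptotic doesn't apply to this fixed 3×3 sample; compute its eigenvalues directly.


Since M is real symmetric, all three eigenvalues are real; they are the roots of det(λI − M) = λ³ − (tr M) λ² + s λ − det M, where s is the sum of the principal 2×2 minors.
tr M = 1 + 0 + 3 = 4.
s = (1·0 − (-3)²) + (1·3 − 4²) + (0·3 − 0²) = -9 + (-13) + 0 = -22.
det M (expand along row 1) = 1·0 − (-3)·(-9) + 4·0 = -27.
Characteristic polynomial: λ³ − 4λ² − 22λ + 27 = 0.
Substitute λ = y + (tr M)/3 = y + 1.333333 to remove the quadratic term: y³ + p·y + q = 0 with p = s − (tr M)²/3 = -27.333333 and q = −2(tr M)³/27 + (tr M)·s/3 − det M = -7.074074.
Three real roots ⇒ use the trigonometric (Viète) form: r = 2√(−p/3) = 6.036923, φ = arccos(3q/(p·r)) = arccos(0.128612) = 1.441827 rad.
y_k = r·cos(φ/3 − 2πk/3) for k = 0, 1, 2 gives y = 5.353022, -0.259447, -5.093575.
λ_k = y_k + 1.333333 gives λ = 6.6864, 1.0739, -3.7602 (check: the sum is 4.0000 = tr M).

Hence λ_max = 6.6864 and λ_min = -3.7602.


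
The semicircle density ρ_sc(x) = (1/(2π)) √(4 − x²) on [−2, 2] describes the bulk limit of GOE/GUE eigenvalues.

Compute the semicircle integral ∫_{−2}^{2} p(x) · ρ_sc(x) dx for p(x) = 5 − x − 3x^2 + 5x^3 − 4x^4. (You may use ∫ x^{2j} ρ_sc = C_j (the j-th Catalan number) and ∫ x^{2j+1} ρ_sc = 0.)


Write p(x) = Σ a_i x^i, split into monomials and integrate each against ρ_sc separately.
Using ∫ x^{2j} ρ_sc = C_j = (1/(j+1)) C(2j, j) (Catalan numbers) and ∫ x^{2j+1} ρ_sc = 0 (odd monomials vanish by symmetry):
  i = 0 (even): a_0 · C_{0} = 5 · 1 = 5
  i = 1 (odd): ∫ x^1 ρ_sc = 0 (vanishes)
  i = 2 (even): a_2 · C_{1} = -3 · 1 = -3
  i = 3 (odd): ∫ x^3 ρ_sc = 0 (vanishes)
  i = 4 (even): a_4 · C_{2} = -4 · 2 = -8

Summing the contributions: ∫_{−2}^{2} p(x) ρ_sc(x) dx = 5 + (-3) + (-8) = -6.


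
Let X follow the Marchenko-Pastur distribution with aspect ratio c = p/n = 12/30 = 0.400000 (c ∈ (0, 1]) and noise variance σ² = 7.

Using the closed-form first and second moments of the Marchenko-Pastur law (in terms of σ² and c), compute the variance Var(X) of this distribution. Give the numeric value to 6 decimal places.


Recall the MP moments m_1 = E[X] = σ² and m_2 = E[X²] = σ⁴ (1 + c).
m_1 = E[X] = σ² = 7, so m_1² = 49.
m_2 = E[X²] = σ⁴ (1 + c) = 49 · (1 + 0.400000) = 49 · 1.400000 = 68.600000.
(Note m_2 − m_1² simplifies to c · σ⁴ = 0.400000 · 49.)

Var(X) = m_2 − m_1² = 68.600000 − 49 = 19.600000.


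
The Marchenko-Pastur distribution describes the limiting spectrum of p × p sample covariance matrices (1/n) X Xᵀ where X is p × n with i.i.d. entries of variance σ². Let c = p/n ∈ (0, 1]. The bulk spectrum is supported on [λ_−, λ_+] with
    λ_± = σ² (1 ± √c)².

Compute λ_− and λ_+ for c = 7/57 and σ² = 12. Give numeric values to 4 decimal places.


c = 7/57 = 0.122807; √c = 0.350438.
λ_− = σ² (1 − √c)² = 12 · (1 − 0.350438)² = 12 · (0.649562)² = 5.063164.
λ_+ = σ² (1 + √c)² = 12 · (1 + 0.350438)² = 12 · (1.350438)² = 21.884204.

Rounded to 4 decimal places: λ_− ≈ 5.0632, λ_+ ≈ 21.8842.


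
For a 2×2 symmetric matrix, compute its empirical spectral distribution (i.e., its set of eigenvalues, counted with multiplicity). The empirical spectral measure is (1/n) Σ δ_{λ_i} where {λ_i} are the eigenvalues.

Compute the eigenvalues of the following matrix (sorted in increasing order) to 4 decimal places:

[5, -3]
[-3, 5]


Since M is real symmetric, both eigenvalues are real; they are the roots of det(λI − M) = λ² − (tr M) λ + det M.
tr M = 5 + 5 = 10.
det M = 5·5 − (-3)² = 25 − 9 = 16.
Characteristic polynomial: λ² − 10λ + 16 = 0.
Discriminant Δ = (tr M)² − 4·det M = 100 − 64 = 36; √Δ = 6.000000.
λ = (tr M ± √Δ)/2 = (10 ± 6.000000)/2, giving (tr M − √Δ)/2 = 2.0000 and (tr M + √Δ)/2 = 8.0000.

Eigenvalues sorted in increasing order: [2.0000, 8.0000].


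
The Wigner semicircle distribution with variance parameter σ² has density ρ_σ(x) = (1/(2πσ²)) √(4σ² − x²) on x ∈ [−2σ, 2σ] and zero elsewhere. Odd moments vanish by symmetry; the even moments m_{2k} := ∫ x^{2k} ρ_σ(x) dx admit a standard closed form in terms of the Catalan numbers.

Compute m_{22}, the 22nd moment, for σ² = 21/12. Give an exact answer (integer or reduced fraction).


By the scaled semicircle moment identity, m_{2k} = σ^{2k} · C_k with k = 11.
C_11 = (1/(k+1)) · C(2k, k) = (1/12) · C(22, 11) = (1/12) · 705432 = 58786.
σ^{2k} = (σ²)^k = (21/12)^11 = 1977326743/4194304.

Therefore m_{22} = σ^{22} · C_11 = (1977326743/4194304) · 58786 = 58119564956999/2097152.


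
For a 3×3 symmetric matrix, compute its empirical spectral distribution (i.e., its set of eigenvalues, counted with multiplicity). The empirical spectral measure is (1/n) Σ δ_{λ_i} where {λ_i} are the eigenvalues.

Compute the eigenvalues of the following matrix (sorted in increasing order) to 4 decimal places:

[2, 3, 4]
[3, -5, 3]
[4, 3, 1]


Since M is real symmetric, all three eigenvalues are real; they are the roots of det(λI − M) = λ³ − (tr M) λ² + s λ − det M, where s is the sum of the principal 2×2 minors.
tr M = 2 + (-5) + 1 = -2.
s = (2·(-5) − 3²) + (2·1 − 4²) + ((-5)·1 − 3²) = -19 + (-14) + (-14) = -47.
det M (expand along row 1) = 2·(-14) − 3·(-9) + 4·29 = 115.
Characteristic polynomial: λ³ + 2λ² − 47λ − 115 = 0.
Substitute λ = y + (tr M)/3 = y − 0.666667 to remove the quadratic term: y³ + p·y + q = 0 with p = s − (tr M)²/3 = -48.333333 and q = −2(tr M)³/27 + (tr M)·s/3 − det M = -83.074074.
Three real roots ⇒ use the trigonometric (Viète) form: r = 2√(−p/3) = 8.027730, φ = arccos(3q/(p·r)) = arccos(0.642314) = 0.873283 rad.
y_k = r·cos(φ/3 − 2πk/3) for k = 0, 1, 2 gives y = 7.690006, -1.849712, -5.840294.
λ_k = y_k − 0.666667 gives λ = 7.0233, -2.5164, -6.5070 (check: the sum is -2.0000 = tr M).

Eigenvalues sorted in increasing order: [-6.5070, -2.5164, 7.0233].


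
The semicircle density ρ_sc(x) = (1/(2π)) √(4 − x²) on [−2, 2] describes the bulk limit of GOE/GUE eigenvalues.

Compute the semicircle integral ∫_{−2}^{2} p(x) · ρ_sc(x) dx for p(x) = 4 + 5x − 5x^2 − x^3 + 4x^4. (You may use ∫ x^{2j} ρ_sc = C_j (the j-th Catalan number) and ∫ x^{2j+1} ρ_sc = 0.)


Write p(x) = Σ a_i x^i, split into monomials and integrate each against ρ_sc separately.
Using ∫ x^{2j} ρ_sc = C_j = (1/(j+1)) C(2j, j) (Catalan numbers) and ∫ x^{2j+1} ρ_sc = 0 (odd monomials vanish by symmetry):
  i = 0 (even): a_0 · C_{0} = 4 · 1 = 4
  i = 1 (odd): ∫ x^1 ρ_sc = 0 (vanishes)
  i = 2 (even): a_2 · C_{1} = -5 · 1 = -5
  i = 3 (odd): ∫ x^3 ρ_sc = 0 (vanishes)
  i = 4 (even): a_4 · C_{2} = 4 · 2 = 8

Summing the contributions: ∫_{−2}^{2} p(x) ρ_sc(x) dx = 4 + (-5) + 8 = 7.


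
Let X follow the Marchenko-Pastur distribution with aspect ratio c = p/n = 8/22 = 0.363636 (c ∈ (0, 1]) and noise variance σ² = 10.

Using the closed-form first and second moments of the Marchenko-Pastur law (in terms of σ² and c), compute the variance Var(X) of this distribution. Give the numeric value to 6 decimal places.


Recall the MP moments m_1 = E[X] = σ² and m_2 = E[X²] = σ⁴ (1 + c).
m_1 = E[X] = σ² = 10, so m_1² = 100.
m_2 = E[X²] = σ⁴ (1 + c) = 100 · (1 + 0.363636) = 100 · 1.363636 = 136.363636.
(Note m_2 − m_1² simplifies to c · σ⁴ = 0.363636 · 100.)

Var(X) = m_2 − m_1² = 136.363636 − 100 = 36.363636.


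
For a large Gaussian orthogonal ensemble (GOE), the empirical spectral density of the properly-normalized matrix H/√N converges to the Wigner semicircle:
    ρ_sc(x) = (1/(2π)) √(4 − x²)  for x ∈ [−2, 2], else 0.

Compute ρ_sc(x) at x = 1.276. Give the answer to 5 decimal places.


ρ_sc(x) = (1/(2π)) √(4 − x²). With x = 1.276:
  4 − x² = 4 − (1.276)² = 4 − 1.628176 = 2.371824.
  √(4 − x²) = 1.540073.
  1/(2π) = 0.159155.
  ρ_sc(1.276) = 0.159155 · 1.540073 = 0.245110.

Rounded to 5 decimal places: ρ_sc(1.276) ≈ 0.24511.


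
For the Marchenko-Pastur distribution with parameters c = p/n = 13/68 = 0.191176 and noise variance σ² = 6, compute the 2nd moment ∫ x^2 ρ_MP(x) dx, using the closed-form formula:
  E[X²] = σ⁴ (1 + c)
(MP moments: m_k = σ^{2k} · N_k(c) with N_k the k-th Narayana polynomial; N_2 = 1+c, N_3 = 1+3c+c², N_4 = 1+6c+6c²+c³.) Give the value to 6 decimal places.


E[X²] = σ⁴ (1 + c) (second MP moment). With σ² = 6 (so σ⁴ = 36) and c = 13/68 = 0.191176: E[X²] = 36 · (1 + 0.191176) = 36 · 1.191176.

So E[X^2] = 42.882353.


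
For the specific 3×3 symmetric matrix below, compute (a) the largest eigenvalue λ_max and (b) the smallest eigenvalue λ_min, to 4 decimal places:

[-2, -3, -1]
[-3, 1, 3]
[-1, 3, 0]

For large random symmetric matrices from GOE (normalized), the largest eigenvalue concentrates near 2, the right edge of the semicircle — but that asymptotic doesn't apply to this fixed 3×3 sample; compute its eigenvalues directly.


Since M is real symmetric, all three eigenvalues are real; they are the roots of det(λI − M) = λ³ − (tr M) λ² + s λ − det M, where s is the sum of the principal 2×2 minors.
tr M = -2 + 1 + 0 = -1.
s = ((-2)·1 − (-3)²) + ((-2)·0 − (-1)²) + (1·0 − 3²) = -11 + (-1) + (-9) = -21.
det M (expand along row 1) = (-2)·(-9) − (-3)·3 + (-1)·(-8) = 35.
Characteristic polynomial: λ³ + λ² − 21λ − 35 = 0.
Substitute λ = y + (tr M)/3 = y − 0.333333 to remove the quadratic term: y³ + p·y + q = 0 with p = s − (tr M)²/3 = -21.333333 and q = −2(tr M)³/27 + (tr M)·s/3 − det M = -27.925926.
Three real roots ⇒ use the trigonometric (Viète) form: r = 2√(−p/3) = 5.333333, φ = arccos(3q/(p·r)) = arccos(0.736328) = 0.743169 rad.
y_k = r·cos(φ/3 − 2πk/3) for k = 0, 1, 2 gives y = 5.170524, -1.452745, -3.717779.
λ_k = y_k − 0.333333 gives λ = 4.8372, -1.7861, -4.0511 (check: the sum is -1.0000 = tr M).

Hence λ_max = 4.8372 and λ_min = -4.0511.


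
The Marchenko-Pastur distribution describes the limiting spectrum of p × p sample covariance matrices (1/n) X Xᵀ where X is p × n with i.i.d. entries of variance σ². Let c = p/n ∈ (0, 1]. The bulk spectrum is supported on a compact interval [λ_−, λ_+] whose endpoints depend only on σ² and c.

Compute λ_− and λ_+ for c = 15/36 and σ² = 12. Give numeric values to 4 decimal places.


c = 15/36 = 0.416667; √c = 0.645497.
λ_− = σ² (1 − √c)² = 12 · (1 − 0.645497)² = 12 · (0.354503)² = 1.508067.
λ_+ = σ² (1 + √c)² = 12 · (1 + 0.645497)² = 12 · (1.645497)² = 32.491933.

Rounded to 4 decimal places: λ_− ≈ 1.5081, λ_+ ≈ 32.4919.


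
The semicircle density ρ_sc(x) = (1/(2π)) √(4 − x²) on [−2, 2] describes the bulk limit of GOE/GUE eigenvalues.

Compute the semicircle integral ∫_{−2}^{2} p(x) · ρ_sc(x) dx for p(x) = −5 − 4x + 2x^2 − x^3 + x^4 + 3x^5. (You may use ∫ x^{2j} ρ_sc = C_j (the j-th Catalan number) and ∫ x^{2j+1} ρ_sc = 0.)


Write p(x) = Σ a_i x^i, split into monomials and integrate each against ρ_sc separately.
Using ∫ x^{2j} ρ_sc = C_j = (1/(j+1)) C(2j, j) (Catalan numbers) and ∫ x^{2j+1} ρ_sc = 0 (odd monomials vanish by symmetry):
  i = 0 (even): a_0 · C_{0} = -5 · 1 = -5
  i = 1 (odd): ∫ x^1 ρ_sc = 0 (vanishes)
  i = 2 (even): a_2 · C_{1} = 2 · 1 = 2
  i = 3 (odd): ∫ x^3 ρ_sc = 0 (vanishes)
  i = 4 (even): a_4 · C_{2} = 1 · 2 = 2
  i = 5 (odd): ∫ x^5 ρ_sc = 0 (vanishes)

Summing the contributions: ∫_{−2}^{2} p(x) ρ_sc(x) dx = (-5) + 2 + 2 = -1.


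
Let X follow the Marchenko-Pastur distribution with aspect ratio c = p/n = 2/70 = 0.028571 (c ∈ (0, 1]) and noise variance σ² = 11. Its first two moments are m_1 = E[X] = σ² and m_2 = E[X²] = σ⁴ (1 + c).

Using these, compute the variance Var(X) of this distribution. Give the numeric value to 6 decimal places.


m_1 = E[X] = σ² = 11, so m_1² = 121.
m_2 = E[X²] = σ⁴ (1 + c) = 121 · (1 + 0.028571) = 121 · 1.028571 = 124.457143.
(Note m_2 − m_1² simplifies to c · σ⁴ = 0.028571 · 121.)

Var(X) = m_2 − m_1² = 124.457143 − 121 = 3.457143.


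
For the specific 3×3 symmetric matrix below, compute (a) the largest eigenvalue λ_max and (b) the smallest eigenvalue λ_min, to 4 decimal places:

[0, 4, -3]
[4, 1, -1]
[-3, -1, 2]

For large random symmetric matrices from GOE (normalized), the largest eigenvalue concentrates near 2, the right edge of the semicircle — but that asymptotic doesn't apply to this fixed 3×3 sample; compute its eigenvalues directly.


Since M is real symmetric, all three eigenvalues are real; they are the roots of det(λI − M) = λ³ − (tr M) λ² + s λ − det M, where s is the sum of the principal 2×2 minors.
tr M = 0 + 1 + 2 = 3.
s = (0·1 − 4²) + (0·2 − (-3)²) + (1·2 − (-1)²) = -16 + (-9) + 1 = -24.
det M (expand along row 1) = 0·1 − 4·5 + (-3)·(-1) = -17.
Characteristic polynomial: λ³ − 3λ² − 24λ + 17 = 0.
Substitute λ = y + (tr M)/3 = y + 1.000000 to remove the quadratic term: y³ + p·y + q = 0 with p = s − (tr M)²/3 = -27.000000 and q = −2(tr M)³/27 + (tr M)·s/3 − det M = -9.000000.
Three real roots ⇒ use the trigonometric (Viète) form: r = 2√(−p/3) = 6.000000, φ = arccos(3q/(p·r)) = arccos(0.166667) = 1.403348 rad.
y_k = r·cos(φ/3 − 2πk/3) for k = 0, 1, 2 gives y = 5.355422, -0.334722, -5.020699.
λ_k = y_k + 1.000000 gives λ = 6.3554, 0.6653, -4.0207 (check: the sum is 3.0000 = tr M).

Hence λ_max = 6.3554 and λ_min = -4.0207.


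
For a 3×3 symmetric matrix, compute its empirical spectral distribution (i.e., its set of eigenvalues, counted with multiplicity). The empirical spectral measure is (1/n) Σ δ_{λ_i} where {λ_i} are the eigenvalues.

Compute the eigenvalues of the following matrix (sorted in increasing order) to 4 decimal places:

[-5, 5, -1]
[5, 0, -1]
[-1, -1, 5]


Since M is real symmetric, all three eigenvalues are real; they are the roots of det(λI − M) = λ³ − (tr M) λ² + s λ − det M, where s is the sum of the principal 2×2 minors.
tr M = -5 + 0 + 5 = 0.
s = ((-5)·0 − 5²) + ((-5)·5 − (-1)²) + (0·5 − (-1)²) = -25 + (-26) + (-1) = -52.
det M (expand along row 1) = (-5)·(-1) − 5·24 + (-1)·(-5) = -110.
Characteristic polynomial: λ³ − 52λ + 110 = 0.
Substitute λ = y + (tr M)/3 = y + 0.000000 to remove the quadratic term: y³ + p·y + q = 0 with p = s − (tr M)²/3 = -52.000000 and q = −2(tr M)³/27 + (tr M)·s/3 − det M = 110.000000.
Three real roots ⇒ use the trigonometric (Viète) form: r = 2√(−p/3) = 8.326664, φ = arccos(3q/(p·r)) = arccos(-0.762148) = 2.437422 rad.
y_k = r·cos(φ/3 − 2πk/3) for k = 0, 1, 2 gives y = 5.726285, 2.372051, -8.098336.
λ_k = y_k + 0.000000 gives λ = 5.7263, 2.3721, -8.0983 (check: the sum is 0.0000 = tr M).

Eigenvalues sorted in increasing order: [-8.0983, 2.3721, 5.7263].
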